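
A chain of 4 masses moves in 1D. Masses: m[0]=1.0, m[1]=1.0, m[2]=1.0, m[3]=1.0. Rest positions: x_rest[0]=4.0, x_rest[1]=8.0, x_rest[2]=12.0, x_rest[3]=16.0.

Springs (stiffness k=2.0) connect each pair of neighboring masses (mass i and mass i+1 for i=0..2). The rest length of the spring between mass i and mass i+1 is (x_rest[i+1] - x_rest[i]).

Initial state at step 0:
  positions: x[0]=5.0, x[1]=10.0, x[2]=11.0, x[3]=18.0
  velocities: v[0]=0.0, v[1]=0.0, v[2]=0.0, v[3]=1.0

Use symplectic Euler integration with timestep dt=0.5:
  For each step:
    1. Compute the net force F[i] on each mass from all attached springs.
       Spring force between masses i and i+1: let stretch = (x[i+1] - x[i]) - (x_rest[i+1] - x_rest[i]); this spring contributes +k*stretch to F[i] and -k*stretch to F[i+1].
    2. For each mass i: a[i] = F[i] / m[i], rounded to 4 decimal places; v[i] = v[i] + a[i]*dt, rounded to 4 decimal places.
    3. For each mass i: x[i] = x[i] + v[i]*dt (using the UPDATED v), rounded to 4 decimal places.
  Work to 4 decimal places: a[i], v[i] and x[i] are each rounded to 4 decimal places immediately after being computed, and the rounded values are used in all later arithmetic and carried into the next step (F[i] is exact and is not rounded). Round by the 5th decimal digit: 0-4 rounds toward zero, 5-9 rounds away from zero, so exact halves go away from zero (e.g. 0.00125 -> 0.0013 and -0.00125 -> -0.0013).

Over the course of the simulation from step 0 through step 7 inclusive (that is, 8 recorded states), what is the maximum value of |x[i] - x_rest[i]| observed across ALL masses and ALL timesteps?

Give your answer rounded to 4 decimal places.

Answer: 3.5000

Derivation:
Step 0: x=[5.0000 10.0000 11.0000 18.0000] v=[0.0000 0.0000 0.0000 1.0000]
Step 1: x=[5.5000 8.0000 14.0000 17.0000] v=[1.0000 -4.0000 6.0000 -2.0000]
Step 2: x=[5.2500 7.7500 15.5000 16.5000] v=[-0.5000 -0.5000 3.0000 -1.0000]
Step 3: x=[4.2500 10.1250 13.6250 17.5000] v=[-2.0000 4.7500 -3.7500 2.0000]
Step 4: x=[4.1875 11.3125 11.9375 18.5625] v=[-0.1250 2.3750 -3.3750 2.1250]
Step 5: x=[5.6875 9.2500 13.2500 18.3125] v=[3.0000 -4.1250 2.6250 -0.5000]
Step 6: x=[6.9688 7.4063 15.0938 17.5313] v=[2.5625 -3.6875 3.6875 -1.5625]
Step 7: x=[6.4688 9.1876 14.3126 17.5313] v=[-1.0000 3.5625 -1.5625 0.0000]
Max displacement = 3.5000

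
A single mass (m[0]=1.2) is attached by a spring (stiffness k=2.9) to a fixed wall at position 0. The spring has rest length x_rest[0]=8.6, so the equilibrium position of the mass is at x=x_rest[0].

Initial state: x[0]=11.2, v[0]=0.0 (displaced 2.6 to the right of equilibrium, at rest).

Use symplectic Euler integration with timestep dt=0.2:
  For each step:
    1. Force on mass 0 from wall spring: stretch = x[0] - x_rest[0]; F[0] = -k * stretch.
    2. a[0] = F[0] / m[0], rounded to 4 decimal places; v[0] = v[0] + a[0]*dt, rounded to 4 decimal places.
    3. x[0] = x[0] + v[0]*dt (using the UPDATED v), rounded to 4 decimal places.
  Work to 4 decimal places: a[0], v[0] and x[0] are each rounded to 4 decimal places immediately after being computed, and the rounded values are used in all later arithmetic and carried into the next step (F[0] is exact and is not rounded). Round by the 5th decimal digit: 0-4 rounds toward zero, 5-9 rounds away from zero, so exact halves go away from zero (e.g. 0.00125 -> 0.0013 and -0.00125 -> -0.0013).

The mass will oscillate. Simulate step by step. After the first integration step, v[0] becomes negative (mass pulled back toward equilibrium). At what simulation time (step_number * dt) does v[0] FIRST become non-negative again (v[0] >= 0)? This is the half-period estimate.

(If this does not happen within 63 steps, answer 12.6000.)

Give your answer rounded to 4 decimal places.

Step 0: x=[11.2000] v=[0.0000]
Step 1: x=[10.9487] v=[-1.2567]
Step 2: x=[10.4703] v=[-2.3919]
Step 3: x=[9.8111] v=[-3.2959]
Step 4: x=[9.0348] v=[-3.8813]
Step 5: x=[8.2165] v=[-4.0915]
Step 6: x=[7.4353] v=[-3.9061]
Step 7: x=[6.7667] v=[-3.3432]
Step 8: x=[6.2753] v=[-2.4571]
Step 9: x=[6.0086] v=[-1.3335]
Step 10: x=[5.9924] v=[-0.0810]
Step 11: x=[6.2283] v=[1.1793]
First v>=0 after going negative at step 11, time=2.2000

Answer: 2.2000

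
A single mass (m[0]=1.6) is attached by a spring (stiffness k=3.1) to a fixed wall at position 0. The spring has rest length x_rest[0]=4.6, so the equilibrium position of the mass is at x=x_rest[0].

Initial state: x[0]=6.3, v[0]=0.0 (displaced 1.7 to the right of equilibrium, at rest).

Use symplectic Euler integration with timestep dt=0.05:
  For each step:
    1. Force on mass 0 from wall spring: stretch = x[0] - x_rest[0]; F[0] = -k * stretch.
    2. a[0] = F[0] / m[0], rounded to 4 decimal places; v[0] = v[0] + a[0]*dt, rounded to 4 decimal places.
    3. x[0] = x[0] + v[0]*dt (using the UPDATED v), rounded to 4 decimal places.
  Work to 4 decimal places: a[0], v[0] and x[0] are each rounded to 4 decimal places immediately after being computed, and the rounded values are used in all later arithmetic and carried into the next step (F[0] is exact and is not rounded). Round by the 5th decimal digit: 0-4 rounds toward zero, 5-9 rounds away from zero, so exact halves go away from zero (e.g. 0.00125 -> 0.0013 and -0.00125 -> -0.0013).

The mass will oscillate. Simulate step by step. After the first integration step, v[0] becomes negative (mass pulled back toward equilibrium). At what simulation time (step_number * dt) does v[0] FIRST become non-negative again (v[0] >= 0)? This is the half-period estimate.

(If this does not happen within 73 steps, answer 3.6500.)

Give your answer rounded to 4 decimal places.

Answer: 2.3000

Derivation:
Step 0: x=[6.3000] v=[0.0000]
Step 1: x=[6.2918] v=[-0.1647]
Step 2: x=[6.2754] v=[-0.3286]
Step 3: x=[6.2509] v=[-0.4909]
Step 4: x=[6.2184] v=[-0.6508]
Step 5: x=[6.1780] v=[-0.8076]
Step 6: x=[6.1300] v=[-0.9605]
Step 7: x=[6.0746] v=[-1.1087]
Step 8: x=[6.0120] v=[-1.2516]
Step 9: x=[5.9426] v=[-1.3884]
Step 10: x=[5.8667] v=[-1.5185]
Step 11: x=[5.7846] v=[-1.6412]
Step 12: x=[5.6968] v=[-1.7560]
Step 13: x=[5.6037] v=[-1.8623]
Step 14: x=[5.5057] v=[-1.9595]
Step 15: x=[5.4033] v=[-2.0472]
Step 16: x=[5.2971] v=[-2.1250]
Step 17: x=[5.1875] v=[-2.1925]
Step 18: x=[5.0750] v=[-2.2494]
Step 19: x=[4.9602] v=[-2.2954]
Step 20: x=[4.8437] v=[-2.3303]
Step 21: x=[4.7260] v=[-2.3539]
Step 22: x=[4.6077] v=[-2.3661]
Step 23: x=[4.4894] v=[-2.3668]
Step 24: x=[4.3716] v=[-2.3561]
Step 25: x=[4.2549] v=[-2.3340]
Step 26: x=[4.1399] v=[-2.3006]
Step 27: x=[4.0271] v=[-2.2560]
Step 28: x=[3.9171] v=[-2.2005]
Step 29: x=[3.8104] v=[-2.1343]
Step 30: x=[3.7075] v=[-2.0578]
Step 31: x=[3.6089] v=[-1.9713]
Step 32: x=[3.5151] v=[-1.8753]
Step 33: x=[3.4266] v=[-1.7702]
Step 34: x=[3.3438] v=[-1.6565]
Step 35: x=[3.2671] v=[-1.5348]
Step 36: x=[3.1968] v=[-1.4057]
Step 37: x=[3.1333] v=[-1.2698]
Step 38: x=[3.0769] v=[-1.1277]
Step 39: x=[3.0279] v=[-0.9802]
Step 40: x=[2.9865] v=[-0.8279]
Step 41: x=[2.9529] v=[-0.6716]
Step 42: x=[2.9273] v=[-0.5120]
Step 43: x=[2.9098] v=[-0.3500]
Step 44: x=[2.9005] v=[-0.1863]
Step 45: x=[2.8994] v=[-0.0217]
Step 46: x=[2.9066] v=[0.1430]
First v>=0 after going negative at step 46, time=2.3000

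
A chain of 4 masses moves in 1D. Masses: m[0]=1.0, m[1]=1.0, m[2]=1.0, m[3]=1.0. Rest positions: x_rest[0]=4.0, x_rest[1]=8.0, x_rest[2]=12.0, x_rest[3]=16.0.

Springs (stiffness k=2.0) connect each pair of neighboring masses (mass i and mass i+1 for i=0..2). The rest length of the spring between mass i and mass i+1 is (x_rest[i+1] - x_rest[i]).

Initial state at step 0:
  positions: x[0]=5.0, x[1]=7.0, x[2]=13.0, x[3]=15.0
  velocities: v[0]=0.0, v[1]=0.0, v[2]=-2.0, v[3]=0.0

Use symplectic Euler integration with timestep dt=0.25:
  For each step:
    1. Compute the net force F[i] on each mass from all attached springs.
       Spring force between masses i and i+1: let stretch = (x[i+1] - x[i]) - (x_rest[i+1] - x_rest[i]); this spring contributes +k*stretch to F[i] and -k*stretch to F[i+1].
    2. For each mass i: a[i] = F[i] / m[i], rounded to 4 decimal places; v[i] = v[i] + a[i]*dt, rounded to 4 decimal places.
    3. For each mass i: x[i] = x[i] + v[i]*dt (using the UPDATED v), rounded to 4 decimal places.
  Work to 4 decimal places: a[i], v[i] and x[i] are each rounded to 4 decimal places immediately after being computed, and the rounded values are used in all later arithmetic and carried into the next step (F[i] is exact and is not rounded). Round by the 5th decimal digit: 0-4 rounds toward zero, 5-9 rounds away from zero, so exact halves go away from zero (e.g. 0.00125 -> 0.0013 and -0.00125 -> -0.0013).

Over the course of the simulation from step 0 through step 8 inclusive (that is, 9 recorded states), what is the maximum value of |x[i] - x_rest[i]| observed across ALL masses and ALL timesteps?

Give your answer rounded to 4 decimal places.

Step 0: x=[5.0000 7.0000 13.0000 15.0000] v=[0.0000 0.0000 -2.0000 0.0000]
Step 1: x=[4.7500 7.5000 12.0000 15.2500] v=[-1.0000 2.0000 -4.0000 1.0000]
Step 2: x=[4.3438 8.2188 10.8438 15.5938] v=[-1.6250 2.8750 -4.6250 1.3750]
Step 3: x=[3.9219 8.7813 9.9532 15.8438] v=[-1.6875 2.2500 -3.5625 1.0000]
Step 4: x=[3.6075 8.8829 9.6524 15.8575] v=[-1.2578 0.4063 -1.2032 0.0547]
Step 5: x=[3.4525 8.4212 10.0311 15.5955] v=[-0.6201 -1.8467 1.5146 -1.0479]
Step 6: x=[3.4186 7.5397 10.9041 15.1380] v=[-0.1358 -3.5261 3.4919 -1.8301]
Step 7: x=[3.3998 6.5636 11.8858 14.6512] v=[-0.0753 -3.9045 3.9267 -1.9471]
Step 8: x=[3.2765 5.8573 12.5479 14.3188] v=[-0.4934 -2.8253 2.6483 -1.3298]
Max displacement = 2.3476

Answer: 2.3476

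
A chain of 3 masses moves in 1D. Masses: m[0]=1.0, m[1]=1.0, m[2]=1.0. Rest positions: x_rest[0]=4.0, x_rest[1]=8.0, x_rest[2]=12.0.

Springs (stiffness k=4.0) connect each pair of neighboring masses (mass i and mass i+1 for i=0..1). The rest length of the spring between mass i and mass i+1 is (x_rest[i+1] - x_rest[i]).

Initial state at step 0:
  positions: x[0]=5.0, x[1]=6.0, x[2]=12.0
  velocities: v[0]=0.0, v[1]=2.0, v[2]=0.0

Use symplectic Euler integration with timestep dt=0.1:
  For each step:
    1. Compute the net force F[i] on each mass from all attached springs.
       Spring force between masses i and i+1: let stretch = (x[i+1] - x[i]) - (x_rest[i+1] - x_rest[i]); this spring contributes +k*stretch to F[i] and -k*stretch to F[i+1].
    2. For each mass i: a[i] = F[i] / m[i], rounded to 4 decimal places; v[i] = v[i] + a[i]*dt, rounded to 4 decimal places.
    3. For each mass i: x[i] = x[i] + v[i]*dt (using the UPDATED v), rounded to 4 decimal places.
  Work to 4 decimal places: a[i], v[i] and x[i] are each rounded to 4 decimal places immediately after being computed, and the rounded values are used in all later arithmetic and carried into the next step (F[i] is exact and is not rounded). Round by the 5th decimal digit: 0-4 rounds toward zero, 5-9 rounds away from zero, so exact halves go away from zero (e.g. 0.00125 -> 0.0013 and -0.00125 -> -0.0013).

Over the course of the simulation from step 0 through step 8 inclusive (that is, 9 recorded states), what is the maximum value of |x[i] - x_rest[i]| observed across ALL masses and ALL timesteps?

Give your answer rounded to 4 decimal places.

Answer: 2.0005

Derivation:
Step 0: x=[5.0000 6.0000 12.0000] v=[0.0000 2.0000 0.0000]
Step 1: x=[4.8800 6.4000 11.9200] v=[-1.2000 4.0000 -0.8000]
Step 2: x=[4.6608 6.9600 11.7792] v=[-2.1920 5.6000 -1.4080]
Step 3: x=[4.3736 7.6208 11.6056] v=[-2.8723 6.6080 -1.7357]
Step 4: x=[4.0563 8.3111 11.4326] v=[-3.1734 6.9030 -1.7296]
Step 5: x=[3.7492 8.9561 11.2948] v=[-3.0715 6.4497 -1.3782]
Step 6: x=[3.4903 9.4863 11.2234] v=[-2.5887 5.3024 -0.7137]
Step 7: x=[3.3113 9.8462 11.2426] v=[-1.7903 3.5988 0.1915]
Step 8: x=[3.2337 10.0005 11.3659] v=[-0.7763 1.5434 1.2329]
Max displacement = 2.0005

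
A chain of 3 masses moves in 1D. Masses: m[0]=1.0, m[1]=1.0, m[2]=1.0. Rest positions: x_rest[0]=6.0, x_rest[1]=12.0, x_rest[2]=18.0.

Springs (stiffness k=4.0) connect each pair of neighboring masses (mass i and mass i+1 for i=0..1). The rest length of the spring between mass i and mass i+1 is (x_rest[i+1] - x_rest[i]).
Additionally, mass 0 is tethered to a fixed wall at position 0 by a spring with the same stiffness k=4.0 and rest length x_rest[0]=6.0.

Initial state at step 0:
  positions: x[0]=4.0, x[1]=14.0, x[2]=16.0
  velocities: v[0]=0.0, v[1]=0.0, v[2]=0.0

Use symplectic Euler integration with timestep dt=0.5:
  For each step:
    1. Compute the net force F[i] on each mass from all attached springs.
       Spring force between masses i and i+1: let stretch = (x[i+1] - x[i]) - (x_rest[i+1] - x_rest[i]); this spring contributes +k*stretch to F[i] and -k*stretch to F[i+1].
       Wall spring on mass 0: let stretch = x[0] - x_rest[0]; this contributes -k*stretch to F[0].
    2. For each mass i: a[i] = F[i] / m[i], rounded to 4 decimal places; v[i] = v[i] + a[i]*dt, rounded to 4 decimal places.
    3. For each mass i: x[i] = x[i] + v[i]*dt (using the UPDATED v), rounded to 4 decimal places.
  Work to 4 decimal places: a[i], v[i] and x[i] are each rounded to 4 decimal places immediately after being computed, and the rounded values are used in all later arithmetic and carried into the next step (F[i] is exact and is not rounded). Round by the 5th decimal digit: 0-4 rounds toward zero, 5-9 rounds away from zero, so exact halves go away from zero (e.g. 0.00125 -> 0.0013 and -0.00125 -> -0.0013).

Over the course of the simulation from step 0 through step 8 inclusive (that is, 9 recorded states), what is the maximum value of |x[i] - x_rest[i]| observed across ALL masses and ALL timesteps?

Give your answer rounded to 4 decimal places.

Answer: 6.0000

Derivation:
Step 0: x=[4.0000 14.0000 16.0000] v=[0.0000 0.0000 0.0000]
Step 1: x=[10.0000 6.0000 20.0000] v=[12.0000 -16.0000 8.0000]
Step 2: x=[2.0000 16.0000 16.0000] v=[-16.0000 20.0000 -8.0000]
Step 3: x=[6.0000 12.0000 18.0000] v=[8.0000 -8.0000 4.0000]
Step 4: x=[10.0000 8.0000 20.0000] v=[8.0000 -8.0000 4.0000]
Step 5: x=[2.0000 18.0000 16.0000] v=[-16.0000 20.0000 -8.0000]
Step 6: x=[8.0000 10.0000 20.0000] v=[12.0000 -16.0000 8.0000]
Step 7: x=[8.0000 10.0000 20.0000] v=[0.0000 0.0000 0.0000]
Step 8: x=[2.0000 18.0000 16.0000] v=[-12.0000 16.0000 -8.0000]
Max displacement = 6.0000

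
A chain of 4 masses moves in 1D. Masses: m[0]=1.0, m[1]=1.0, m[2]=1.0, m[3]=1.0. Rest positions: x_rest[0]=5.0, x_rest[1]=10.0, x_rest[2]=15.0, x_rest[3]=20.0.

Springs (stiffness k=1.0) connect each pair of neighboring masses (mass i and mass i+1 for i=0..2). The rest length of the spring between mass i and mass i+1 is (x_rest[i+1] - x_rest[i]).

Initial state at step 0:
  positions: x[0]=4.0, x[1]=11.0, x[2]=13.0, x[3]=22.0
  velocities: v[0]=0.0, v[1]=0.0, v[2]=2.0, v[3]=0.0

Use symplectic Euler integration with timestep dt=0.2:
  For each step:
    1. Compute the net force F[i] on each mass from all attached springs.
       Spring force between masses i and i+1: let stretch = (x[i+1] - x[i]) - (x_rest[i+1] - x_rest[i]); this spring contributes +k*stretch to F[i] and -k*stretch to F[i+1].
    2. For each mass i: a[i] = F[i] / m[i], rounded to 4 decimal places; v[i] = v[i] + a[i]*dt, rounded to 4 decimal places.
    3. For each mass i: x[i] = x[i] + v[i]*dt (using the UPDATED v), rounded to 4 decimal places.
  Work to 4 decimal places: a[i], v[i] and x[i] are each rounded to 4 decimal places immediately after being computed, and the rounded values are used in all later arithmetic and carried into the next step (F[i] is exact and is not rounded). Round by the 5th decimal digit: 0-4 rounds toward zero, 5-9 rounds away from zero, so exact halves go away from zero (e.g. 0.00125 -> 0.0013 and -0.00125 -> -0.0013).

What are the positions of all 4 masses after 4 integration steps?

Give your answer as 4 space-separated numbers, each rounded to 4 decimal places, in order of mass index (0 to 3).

Step 0: x=[4.0000 11.0000 13.0000 22.0000] v=[0.0000 0.0000 2.0000 0.0000]
Step 1: x=[4.0800 10.8000 13.6800 21.8400] v=[0.4000 -1.0000 3.4000 -0.8000]
Step 2: x=[4.2288 10.4464 14.5712 21.5536] v=[0.7440 -1.7680 4.4560 -1.4320]
Step 3: x=[4.4263 10.0091 15.5767 21.1879] v=[0.9875 -2.1866 5.0275 -1.8285]
Step 4: x=[4.6471 9.5712 16.5839 20.7978] v=[1.1041 -2.1896 5.0362 -1.9507]

Answer: 4.6471 9.5712 16.5839 20.7978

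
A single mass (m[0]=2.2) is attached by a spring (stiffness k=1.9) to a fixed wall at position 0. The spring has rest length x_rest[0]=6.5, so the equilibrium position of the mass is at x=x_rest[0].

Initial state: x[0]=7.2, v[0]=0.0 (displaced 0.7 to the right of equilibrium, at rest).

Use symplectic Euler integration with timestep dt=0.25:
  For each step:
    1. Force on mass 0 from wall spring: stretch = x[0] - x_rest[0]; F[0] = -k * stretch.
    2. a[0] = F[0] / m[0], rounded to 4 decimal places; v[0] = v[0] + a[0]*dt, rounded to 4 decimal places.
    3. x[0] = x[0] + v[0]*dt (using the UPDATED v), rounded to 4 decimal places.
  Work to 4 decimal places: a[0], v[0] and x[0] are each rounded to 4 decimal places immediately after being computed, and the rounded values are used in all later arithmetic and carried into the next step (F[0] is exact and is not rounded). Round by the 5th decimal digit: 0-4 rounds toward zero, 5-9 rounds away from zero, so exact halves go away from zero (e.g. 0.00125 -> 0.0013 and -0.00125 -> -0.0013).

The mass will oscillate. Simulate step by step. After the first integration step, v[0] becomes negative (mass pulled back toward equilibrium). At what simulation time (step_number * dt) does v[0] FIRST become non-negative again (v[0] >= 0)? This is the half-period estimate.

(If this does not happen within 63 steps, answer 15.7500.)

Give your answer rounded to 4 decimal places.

Step 0: x=[7.2000] v=[0.0000]
Step 1: x=[7.1622] v=[-0.1511]
Step 2: x=[7.0887] v=[-0.2941]
Step 3: x=[6.9834] v=[-0.4212]
Step 4: x=[6.8520] v=[-0.5256]
Step 5: x=[6.7016] v=[-0.6016]
Step 6: x=[6.5403] v=[-0.6451]
Step 7: x=[6.3769] v=[-0.6538]
Step 8: x=[6.2201] v=[-0.6272]
Step 9: x=[6.0784] v=[-0.5668]
Step 10: x=[5.9595] v=[-0.4758]
Step 11: x=[5.8697] v=[-0.3591]
Step 12: x=[5.8140] v=[-0.2230]
Step 13: x=[5.7953] v=[-0.0749]
Step 14: x=[5.8146] v=[0.0773]
First v>=0 after going negative at step 14, time=3.5000

Answer: 3.5000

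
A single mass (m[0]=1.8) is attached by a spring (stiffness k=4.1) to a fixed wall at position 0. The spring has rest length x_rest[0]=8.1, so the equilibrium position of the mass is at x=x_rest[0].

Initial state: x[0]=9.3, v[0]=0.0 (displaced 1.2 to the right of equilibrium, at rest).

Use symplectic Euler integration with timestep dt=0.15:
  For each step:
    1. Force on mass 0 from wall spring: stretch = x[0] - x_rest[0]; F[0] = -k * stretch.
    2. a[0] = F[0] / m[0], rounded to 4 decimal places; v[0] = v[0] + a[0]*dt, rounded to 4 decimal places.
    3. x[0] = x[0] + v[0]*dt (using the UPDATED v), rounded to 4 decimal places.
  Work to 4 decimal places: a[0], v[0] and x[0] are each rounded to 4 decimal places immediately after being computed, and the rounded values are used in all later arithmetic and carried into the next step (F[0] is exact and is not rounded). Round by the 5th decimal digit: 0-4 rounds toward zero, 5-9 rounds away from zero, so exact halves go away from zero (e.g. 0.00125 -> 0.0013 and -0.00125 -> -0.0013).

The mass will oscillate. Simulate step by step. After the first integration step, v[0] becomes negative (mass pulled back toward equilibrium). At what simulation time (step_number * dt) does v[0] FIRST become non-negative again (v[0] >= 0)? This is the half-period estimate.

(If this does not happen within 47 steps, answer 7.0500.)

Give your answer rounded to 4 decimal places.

Step 0: x=[9.3000] v=[0.0000]
Step 1: x=[9.2385] v=[-0.4100]
Step 2: x=[9.1187] v=[-0.7990]
Step 3: x=[8.9466] v=[-1.1471]
Step 4: x=[8.7311] v=[-1.4364]
Step 5: x=[8.4833] v=[-1.6520]
Step 6: x=[8.2159] v=[-1.7830]
Step 7: x=[7.9425] v=[-1.8226]
Step 8: x=[7.6772] v=[-1.7688]
Step 9: x=[7.4335] v=[-1.6244]
Step 10: x=[7.2240] v=[-1.3967]
Step 11: x=[7.0594] v=[-1.0974]
Step 12: x=[6.9481] v=[-0.7419]
Step 13: x=[6.8959] v=[-0.3483]
Step 14: x=[6.9054] v=[0.0631]
First v>=0 after going negative at step 14, time=2.1000

Answer: 2.1000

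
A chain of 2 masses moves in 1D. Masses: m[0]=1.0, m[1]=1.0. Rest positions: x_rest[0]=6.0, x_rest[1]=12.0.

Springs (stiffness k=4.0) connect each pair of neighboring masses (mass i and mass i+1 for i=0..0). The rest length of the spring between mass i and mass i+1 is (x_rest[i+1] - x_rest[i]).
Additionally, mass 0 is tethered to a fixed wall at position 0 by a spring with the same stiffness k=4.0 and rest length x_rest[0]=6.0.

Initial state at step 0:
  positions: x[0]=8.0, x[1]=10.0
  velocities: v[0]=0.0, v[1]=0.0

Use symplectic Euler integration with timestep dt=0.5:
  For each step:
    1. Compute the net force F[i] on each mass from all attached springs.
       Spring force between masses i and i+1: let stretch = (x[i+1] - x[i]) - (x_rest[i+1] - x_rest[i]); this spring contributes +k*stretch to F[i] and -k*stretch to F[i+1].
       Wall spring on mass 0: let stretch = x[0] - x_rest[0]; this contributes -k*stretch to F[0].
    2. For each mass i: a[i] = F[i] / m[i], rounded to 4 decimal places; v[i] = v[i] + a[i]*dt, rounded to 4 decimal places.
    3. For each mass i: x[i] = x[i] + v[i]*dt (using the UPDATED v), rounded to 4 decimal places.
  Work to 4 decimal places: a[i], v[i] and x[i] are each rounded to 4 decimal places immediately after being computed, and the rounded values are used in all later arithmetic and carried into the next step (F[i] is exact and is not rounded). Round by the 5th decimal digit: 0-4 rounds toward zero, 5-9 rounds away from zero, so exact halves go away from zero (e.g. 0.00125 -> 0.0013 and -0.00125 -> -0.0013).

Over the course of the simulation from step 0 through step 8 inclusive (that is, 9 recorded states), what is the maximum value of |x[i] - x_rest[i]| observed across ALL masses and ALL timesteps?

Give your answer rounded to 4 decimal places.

Step 0: x=[8.0000 10.0000] v=[0.0000 0.0000]
Step 1: x=[2.0000 14.0000] v=[-12.0000 8.0000]
Step 2: x=[6.0000 12.0000] v=[8.0000 -4.0000]
Step 3: x=[10.0000 10.0000] v=[8.0000 -4.0000]
Step 4: x=[4.0000 14.0000] v=[-12.0000 8.0000]
Step 5: x=[4.0000 14.0000] v=[0.0000 0.0000]
Step 6: x=[10.0000 10.0000] v=[12.0000 -8.0000]
Step 7: x=[6.0000 12.0000] v=[-8.0000 4.0000]
Step 8: x=[2.0000 14.0000] v=[-8.0000 4.0000]
Max displacement = 4.0000

Answer: 4.0000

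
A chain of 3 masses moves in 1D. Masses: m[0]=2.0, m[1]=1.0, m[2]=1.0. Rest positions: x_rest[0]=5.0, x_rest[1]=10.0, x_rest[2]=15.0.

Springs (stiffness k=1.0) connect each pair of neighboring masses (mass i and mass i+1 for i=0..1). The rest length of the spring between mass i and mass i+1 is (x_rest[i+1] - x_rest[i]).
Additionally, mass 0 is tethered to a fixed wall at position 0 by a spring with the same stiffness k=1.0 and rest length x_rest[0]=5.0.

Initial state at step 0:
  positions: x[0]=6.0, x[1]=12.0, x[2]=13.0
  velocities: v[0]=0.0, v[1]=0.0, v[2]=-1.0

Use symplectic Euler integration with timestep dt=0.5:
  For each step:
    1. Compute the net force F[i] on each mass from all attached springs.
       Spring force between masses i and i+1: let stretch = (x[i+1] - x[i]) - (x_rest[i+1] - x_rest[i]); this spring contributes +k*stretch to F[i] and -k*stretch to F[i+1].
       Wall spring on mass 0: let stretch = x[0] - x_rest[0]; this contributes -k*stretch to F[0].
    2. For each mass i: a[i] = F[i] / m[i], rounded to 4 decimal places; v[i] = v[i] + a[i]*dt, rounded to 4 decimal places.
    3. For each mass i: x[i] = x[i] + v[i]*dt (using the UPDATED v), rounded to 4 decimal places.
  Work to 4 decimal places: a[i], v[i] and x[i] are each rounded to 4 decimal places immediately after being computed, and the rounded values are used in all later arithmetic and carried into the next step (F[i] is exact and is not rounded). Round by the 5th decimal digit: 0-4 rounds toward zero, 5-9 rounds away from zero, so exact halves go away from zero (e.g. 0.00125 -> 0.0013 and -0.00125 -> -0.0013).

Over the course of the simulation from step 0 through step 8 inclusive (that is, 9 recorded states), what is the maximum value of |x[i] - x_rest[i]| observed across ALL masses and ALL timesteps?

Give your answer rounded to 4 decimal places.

Answer: 2.2816

Derivation:
Step 0: x=[6.0000 12.0000 13.0000] v=[0.0000 0.0000 -1.0000]
Step 1: x=[6.0000 10.7500 13.5000] v=[0.0000 -2.5000 1.0000]
Step 2: x=[5.8438 9.0000 14.5625] v=[-0.3125 -3.5000 2.1250]
Step 3: x=[5.3516 7.8516 15.4844] v=[-0.9844 -2.2969 1.8438]
Step 4: x=[4.5030 7.9864 15.7481] v=[-1.6973 0.2695 0.5274]
Step 5: x=[3.5269 9.1908 15.3214] v=[-1.9522 2.4087 -0.8535]
Step 6: x=[2.8179 10.5119 14.6120] v=[-1.4180 2.6421 -1.4188]
Step 7: x=[2.7184 10.9345 14.1276] v=[-0.1990 0.8452 -0.9689]
Step 8: x=[3.3062 10.1014 14.0949] v=[1.1755 -1.6663 -0.0655]
Max displacement = 2.2816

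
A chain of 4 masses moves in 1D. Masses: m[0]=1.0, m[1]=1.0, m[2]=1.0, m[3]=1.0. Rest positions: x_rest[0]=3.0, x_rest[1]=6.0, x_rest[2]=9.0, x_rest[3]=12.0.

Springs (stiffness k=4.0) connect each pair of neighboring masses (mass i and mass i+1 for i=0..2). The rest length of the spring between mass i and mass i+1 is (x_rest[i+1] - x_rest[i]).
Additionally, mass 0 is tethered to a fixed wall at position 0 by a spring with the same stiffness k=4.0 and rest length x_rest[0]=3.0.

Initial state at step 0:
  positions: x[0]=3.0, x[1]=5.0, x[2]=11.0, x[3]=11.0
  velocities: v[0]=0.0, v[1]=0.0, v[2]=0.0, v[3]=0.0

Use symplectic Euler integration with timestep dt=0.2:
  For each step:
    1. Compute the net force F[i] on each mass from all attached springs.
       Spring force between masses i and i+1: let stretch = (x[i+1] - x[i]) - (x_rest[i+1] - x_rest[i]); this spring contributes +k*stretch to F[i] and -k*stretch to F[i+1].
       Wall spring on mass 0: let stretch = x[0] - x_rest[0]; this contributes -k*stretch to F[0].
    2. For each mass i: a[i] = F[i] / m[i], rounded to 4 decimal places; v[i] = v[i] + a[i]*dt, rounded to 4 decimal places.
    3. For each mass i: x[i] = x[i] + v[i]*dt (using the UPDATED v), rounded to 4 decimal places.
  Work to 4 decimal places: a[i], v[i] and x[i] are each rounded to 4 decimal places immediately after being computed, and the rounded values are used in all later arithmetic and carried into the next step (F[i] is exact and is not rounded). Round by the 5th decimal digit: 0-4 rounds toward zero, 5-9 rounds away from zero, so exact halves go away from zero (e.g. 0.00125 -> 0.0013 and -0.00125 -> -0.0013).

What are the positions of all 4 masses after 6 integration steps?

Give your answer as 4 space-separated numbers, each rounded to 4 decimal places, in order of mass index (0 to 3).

Answer: 3.8618 5.3955 8.8904 12.2573

Derivation:
Step 0: x=[3.0000 5.0000 11.0000 11.0000] v=[0.0000 0.0000 0.0000 0.0000]
Step 1: x=[2.8400 5.6400 10.0400 11.4800] v=[-0.8000 3.2000 -4.8000 2.4000]
Step 2: x=[2.6736 6.5360 8.6064 12.2096] v=[-0.8320 4.4800 -7.1680 3.6480]
Step 3: x=[2.6974 7.1453 7.4180 12.8427] v=[0.1190 3.0464 -5.9418 3.1654]
Step 4: x=[3.0013 7.0865 7.0540 13.0878] v=[1.5194 -0.2938 -1.8202 1.2256]
Step 5: x=[3.4786 6.3689 7.6606 12.8475] v=[2.3865 -3.5880 3.0328 -1.2014]
Step 6: x=[3.8618 5.3955 8.8904 12.2573] v=[1.9159 -4.8669 6.1490 -2.9509]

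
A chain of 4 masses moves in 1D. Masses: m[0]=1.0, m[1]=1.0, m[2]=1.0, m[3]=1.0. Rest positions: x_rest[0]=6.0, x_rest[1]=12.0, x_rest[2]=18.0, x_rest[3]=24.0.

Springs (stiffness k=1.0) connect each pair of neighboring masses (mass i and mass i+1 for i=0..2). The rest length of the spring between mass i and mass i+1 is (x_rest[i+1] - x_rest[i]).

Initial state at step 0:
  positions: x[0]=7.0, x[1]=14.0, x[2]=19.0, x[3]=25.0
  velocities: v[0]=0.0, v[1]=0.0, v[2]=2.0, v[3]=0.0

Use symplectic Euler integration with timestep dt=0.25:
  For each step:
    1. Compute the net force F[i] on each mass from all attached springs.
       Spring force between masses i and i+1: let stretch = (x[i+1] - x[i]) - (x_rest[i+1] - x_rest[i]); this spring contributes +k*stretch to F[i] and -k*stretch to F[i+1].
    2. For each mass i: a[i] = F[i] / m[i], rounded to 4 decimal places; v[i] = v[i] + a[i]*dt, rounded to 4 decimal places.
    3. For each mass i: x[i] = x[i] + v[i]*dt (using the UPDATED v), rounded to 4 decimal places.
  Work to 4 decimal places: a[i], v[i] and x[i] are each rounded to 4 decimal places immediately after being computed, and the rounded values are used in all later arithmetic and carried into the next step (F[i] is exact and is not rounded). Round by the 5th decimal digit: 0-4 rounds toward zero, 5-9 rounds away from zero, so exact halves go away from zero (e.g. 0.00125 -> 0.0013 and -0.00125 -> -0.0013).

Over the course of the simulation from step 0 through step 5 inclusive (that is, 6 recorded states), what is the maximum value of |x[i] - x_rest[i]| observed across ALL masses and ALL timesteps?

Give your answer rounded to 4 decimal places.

Step 0: x=[7.0000 14.0000 19.0000 25.0000] v=[0.0000 0.0000 2.0000 0.0000]
Step 1: x=[7.0625 13.8750 19.5625 25.0000] v=[0.2500 -0.5000 2.2500 0.0000]
Step 2: x=[7.1758 13.6797 20.1094 25.0352] v=[0.4531 -0.7813 2.1875 0.1406]
Step 3: x=[7.3206 13.4797 20.5623 25.1375] v=[0.5791 -0.7999 1.8115 0.4092]
Step 4: x=[7.4753 13.3375 20.8585 25.3289] v=[0.6189 -0.5690 1.1847 0.7654]
Step 5: x=[7.6214 13.2989 20.9640 25.6159] v=[0.5845 -0.1543 0.4221 1.1478]
Max displacement = 2.9640

Answer: 2.9640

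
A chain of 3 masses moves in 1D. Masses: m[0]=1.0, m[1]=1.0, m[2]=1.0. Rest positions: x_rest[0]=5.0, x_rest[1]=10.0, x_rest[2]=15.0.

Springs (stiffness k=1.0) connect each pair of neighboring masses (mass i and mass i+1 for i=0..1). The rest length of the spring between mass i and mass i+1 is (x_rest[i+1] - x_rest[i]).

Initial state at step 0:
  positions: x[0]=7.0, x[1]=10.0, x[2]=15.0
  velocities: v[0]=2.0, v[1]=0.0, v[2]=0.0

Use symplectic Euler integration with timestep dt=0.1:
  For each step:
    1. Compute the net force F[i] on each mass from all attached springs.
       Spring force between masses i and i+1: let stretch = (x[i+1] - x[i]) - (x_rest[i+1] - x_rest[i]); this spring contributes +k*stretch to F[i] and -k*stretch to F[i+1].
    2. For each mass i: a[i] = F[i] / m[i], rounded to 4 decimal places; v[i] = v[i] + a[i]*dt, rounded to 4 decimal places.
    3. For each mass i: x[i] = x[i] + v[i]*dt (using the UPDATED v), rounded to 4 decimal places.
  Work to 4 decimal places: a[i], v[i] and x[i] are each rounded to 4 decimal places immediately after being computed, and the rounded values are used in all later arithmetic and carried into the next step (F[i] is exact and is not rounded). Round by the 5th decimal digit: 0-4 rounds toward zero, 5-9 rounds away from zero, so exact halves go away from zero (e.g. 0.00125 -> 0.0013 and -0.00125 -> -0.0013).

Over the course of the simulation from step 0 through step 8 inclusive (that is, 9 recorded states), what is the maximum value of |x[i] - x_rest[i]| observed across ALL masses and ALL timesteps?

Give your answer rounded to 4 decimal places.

Step 0: x=[7.0000 10.0000 15.0000] v=[2.0000 0.0000 0.0000]
Step 1: x=[7.1800 10.0200 15.0000] v=[1.8000 0.2000 0.0000]
Step 2: x=[7.3384 10.0614 15.0002] v=[1.5840 0.4140 0.0020]
Step 3: x=[7.4740 10.1250 15.0010] v=[1.3563 0.6356 0.0081]
Step 4: x=[7.5861 10.2108 15.0031] v=[1.1214 0.8581 0.0205]
Step 5: x=[7.6745 10.3183 15.0072] v=[0.8839 1.0749 0.0413]
Step 6: x=[7.7393 10.4462 15.0144] v=[0.6483 1.2794 0.0724]
Step 7: x=[7.7812 10.5928 15.0260] v=[0.4190 1.4655 0.1156]
Step 8: x=[7.8012 10.7556 15.0432] v=[0.2002 1.6277 0.1723]
Max displacement = 2.8012

Answer: 2.8012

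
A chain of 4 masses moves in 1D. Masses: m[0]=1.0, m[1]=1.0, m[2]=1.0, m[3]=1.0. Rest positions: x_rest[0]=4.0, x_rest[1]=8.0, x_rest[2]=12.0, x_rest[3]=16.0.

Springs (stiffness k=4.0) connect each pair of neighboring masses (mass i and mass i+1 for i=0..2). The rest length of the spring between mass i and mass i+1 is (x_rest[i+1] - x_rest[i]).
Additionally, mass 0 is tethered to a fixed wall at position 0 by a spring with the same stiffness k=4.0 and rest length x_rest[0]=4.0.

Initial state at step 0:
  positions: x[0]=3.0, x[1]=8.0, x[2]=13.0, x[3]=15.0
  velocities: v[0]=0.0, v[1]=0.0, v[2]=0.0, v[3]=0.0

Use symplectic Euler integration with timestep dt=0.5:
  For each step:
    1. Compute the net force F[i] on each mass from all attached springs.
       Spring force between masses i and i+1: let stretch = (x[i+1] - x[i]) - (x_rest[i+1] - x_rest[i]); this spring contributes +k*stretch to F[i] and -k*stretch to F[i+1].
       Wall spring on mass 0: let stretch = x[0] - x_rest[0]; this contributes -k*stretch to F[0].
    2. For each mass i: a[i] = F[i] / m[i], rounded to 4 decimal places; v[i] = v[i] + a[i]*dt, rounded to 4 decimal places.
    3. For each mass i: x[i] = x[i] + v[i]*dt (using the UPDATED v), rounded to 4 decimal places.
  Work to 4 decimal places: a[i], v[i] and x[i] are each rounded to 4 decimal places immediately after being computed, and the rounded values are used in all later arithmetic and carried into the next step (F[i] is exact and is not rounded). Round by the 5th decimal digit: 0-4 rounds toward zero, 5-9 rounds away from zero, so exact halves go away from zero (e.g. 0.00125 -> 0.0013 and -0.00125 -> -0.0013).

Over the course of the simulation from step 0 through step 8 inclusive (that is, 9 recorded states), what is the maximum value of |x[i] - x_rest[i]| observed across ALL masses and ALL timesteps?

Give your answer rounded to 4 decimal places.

Step 0: x=[3.0000 8.0000 13.0000 15.0000] v=[0.0000 0.0000 0.0000 0.0000]
Step 1: x=[5.0000 8.0000 10.0000 17.0000] v=[4.0000 0.0000 -6.0000 4.0000]
Step 2: x=[5.0000 7.0000 12.0000 16.0000] v=[0.0000 -2.0000 4.0000 -2.0000]
Step 3: x=[2.0000 9.0000 13.0000 15.0000] v=[-6.0000 4.0000 2.0000 -2.0000]
Step 4: x=[4.0000 8.0000 12.0000 16.0000] v=[4.0000 -2.0000 -2.0000 2.0000]
Step 5: x=[6.0000 7.0000 11.0000 17.0000] v=[4.0000 -2.0000 -2.0000 2.0000]
Step 6: x=[3.0000 9.0000 12.0000 16.0000] v=[-6.0000 4.0000 2.0000 -2.0000]
Step 7: x=[3.0000 8.0000 14.0000 15.0000] v=[0.0000 -2.0000 4.0000 -2.0000]
Step 8: x=[5.0000 8.0000 11.0000 17.0000] v=[4.0000 0.0000 -6.0000 4.0000]
Max displacement = 2.0000

Answer: 2.0000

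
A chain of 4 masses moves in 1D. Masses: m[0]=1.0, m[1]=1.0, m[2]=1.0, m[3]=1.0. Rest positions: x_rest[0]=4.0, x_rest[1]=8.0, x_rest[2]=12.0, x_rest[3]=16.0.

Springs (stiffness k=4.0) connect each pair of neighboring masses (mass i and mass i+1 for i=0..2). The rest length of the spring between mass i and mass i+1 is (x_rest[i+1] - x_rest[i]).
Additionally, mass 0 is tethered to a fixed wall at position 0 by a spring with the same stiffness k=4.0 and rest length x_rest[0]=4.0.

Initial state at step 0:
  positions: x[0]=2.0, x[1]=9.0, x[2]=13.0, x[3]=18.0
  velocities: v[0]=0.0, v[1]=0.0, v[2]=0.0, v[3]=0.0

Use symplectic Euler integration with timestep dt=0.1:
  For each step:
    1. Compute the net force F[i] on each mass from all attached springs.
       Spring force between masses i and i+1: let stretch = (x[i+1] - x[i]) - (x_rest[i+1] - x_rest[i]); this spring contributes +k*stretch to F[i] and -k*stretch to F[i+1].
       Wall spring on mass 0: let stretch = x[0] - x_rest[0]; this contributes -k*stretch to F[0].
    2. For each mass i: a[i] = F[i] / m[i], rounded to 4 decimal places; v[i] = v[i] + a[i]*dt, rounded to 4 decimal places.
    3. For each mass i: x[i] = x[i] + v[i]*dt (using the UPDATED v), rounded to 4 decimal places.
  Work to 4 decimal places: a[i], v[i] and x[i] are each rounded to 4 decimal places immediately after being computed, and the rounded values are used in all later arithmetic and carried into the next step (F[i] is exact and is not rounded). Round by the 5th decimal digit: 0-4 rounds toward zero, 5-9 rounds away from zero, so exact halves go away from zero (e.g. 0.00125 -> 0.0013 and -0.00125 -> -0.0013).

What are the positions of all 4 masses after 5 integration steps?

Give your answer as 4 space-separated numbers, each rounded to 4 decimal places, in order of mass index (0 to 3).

Answer: 4.3374 7.7984 13.3083 17.4984

Derivation:
Step 0: x=[2.0000 9.0000 13.0000 18.0000] v=[0.0000 0.0000 0.0000 0.0000]
Step 1: x=[2.2000 8.8800 13.0400 17.9600] v=[2.0000 -1.2000 0.4000 -0.4000]
Step 2: x=[2.5792 8.6592 13.1104 17.8832] v=[3.7920 -2.2080 0.7040 -0.7680]
Step 3: x=[3.0984 8.3733 13.1937 17.7755] v=[5.1923 -2.8595 0.8326 -1.0771]
Step 4: x=[3.7047 8.0692 13.2674 17.6445] v=[6.0629 -3.0413 0.7372 -1.3098]
Step 5: x=[4.3374 7.7984 13.3083 17.4984] v=[6.3268 -2.7078 0.4088 -1.4606]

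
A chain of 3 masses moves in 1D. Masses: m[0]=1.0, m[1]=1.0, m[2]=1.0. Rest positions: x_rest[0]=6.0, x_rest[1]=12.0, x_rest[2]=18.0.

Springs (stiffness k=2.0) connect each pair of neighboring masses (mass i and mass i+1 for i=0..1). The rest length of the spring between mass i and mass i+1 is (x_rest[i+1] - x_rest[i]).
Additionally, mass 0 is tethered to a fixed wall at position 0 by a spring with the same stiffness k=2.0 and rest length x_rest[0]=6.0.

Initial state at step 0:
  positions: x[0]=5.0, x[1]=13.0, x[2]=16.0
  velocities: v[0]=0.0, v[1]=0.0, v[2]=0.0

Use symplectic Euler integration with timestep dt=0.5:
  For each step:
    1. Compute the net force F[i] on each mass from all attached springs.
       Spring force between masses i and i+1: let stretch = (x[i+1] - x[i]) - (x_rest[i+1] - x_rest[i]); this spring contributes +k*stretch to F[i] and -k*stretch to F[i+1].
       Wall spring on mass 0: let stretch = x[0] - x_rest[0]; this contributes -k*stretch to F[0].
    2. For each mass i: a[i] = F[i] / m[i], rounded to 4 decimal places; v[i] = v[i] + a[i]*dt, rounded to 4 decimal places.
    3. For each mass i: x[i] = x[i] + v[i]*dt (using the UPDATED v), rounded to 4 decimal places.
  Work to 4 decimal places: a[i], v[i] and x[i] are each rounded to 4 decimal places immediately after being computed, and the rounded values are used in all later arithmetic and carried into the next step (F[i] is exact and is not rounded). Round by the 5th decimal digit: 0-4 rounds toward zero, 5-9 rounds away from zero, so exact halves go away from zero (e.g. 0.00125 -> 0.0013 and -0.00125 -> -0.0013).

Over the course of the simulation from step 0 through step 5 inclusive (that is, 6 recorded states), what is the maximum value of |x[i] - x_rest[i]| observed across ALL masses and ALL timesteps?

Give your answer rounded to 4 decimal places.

Answer: 2.5000

Derivation:
Step 0: x=[5.0000 13.0000 16.0000] v=[0.0000 0.0000 0.0000]
Step 1: x=[6.5000 10.5000 17.5000] v=[3.0000 -5.0000 3.0000]
Step 2: x=[6.7500 9.5000 18.5000] v=[0.5000 -2.0000 2.0000]
Step 3: x=[5.0000 11.6250 18.0000] v=[-3.5000 4.2500 -1.0000]
Step 4: x=[4.0625 13.6250 17.3125] v=[-1.8750 4.0000 -1.3750]
Step 5: x=[5.8750 12.6875 17.7813] v=[3.6250 -1.8750 0.9375]
Max displacement = 2.5000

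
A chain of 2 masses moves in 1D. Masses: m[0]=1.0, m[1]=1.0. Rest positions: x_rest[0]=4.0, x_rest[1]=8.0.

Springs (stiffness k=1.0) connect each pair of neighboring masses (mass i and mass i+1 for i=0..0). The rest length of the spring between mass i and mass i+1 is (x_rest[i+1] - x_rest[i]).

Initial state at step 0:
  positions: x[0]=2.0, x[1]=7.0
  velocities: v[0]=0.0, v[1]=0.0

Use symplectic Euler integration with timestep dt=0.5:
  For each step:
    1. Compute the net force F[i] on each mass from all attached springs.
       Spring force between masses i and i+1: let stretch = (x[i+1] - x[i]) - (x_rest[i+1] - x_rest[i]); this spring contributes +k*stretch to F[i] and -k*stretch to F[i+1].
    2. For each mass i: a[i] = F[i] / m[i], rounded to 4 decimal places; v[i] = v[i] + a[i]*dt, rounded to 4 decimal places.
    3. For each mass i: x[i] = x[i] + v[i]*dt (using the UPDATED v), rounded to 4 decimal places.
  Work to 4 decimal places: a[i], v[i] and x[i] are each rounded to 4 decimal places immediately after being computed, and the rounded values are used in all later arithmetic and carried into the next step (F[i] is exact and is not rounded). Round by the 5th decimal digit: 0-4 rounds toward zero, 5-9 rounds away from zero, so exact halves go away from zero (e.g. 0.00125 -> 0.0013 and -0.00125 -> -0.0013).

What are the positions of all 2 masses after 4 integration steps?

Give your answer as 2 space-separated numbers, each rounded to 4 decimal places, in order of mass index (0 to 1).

Step 0: x=[2.0000 7.0000] v=[0.0000 0.0000]
Step 1: x=[2.2500 6.7500] v=[0.5000 -0.5000]
Step 2: x=[2.6250 6.3750] v=[0.7500 -0.7500]
Step 3: x=[2.9375 6.0625] v=[0.6250 -0.6250]
Step 4: x=[3.0313 5.9688] v=[0.1875 -0.1875]

Answer: 3.0313 5.9688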